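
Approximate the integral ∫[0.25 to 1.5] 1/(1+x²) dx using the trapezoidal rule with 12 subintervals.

f(x) = 1/(1+x²)
a = 0.25, b = 1.5, n = 12
h = (b - a)/n = 0.104167

Trapezoidal rule: (h/2)[f(x₀) + 2f(x₁) + 2f(x₂) + ... + f(xₙ)]

x_0 = 0.2500, f(x_0) = 0.941176, coefficient = 1
x_1 = 0.3542, f(x_1) = 0.888546, coefficient = 2
x_2 = 0.4583, f(x_2) = 0.826399, coefficient = 2
x_3 = 0.5625, f(x_3) = 0.759644, coefficient = 2
x_4 = 0.6667, f(x_4) = 0.692308, coefficient = 2
x_5 = 0.7708, f(x_5) = 0.627280, coefficient = 2
x_6 = 0.8750, f(x_6) = 0.566372, coefficient = 2
x_7 = 0.9792, f(x_7) = 0.510525, coefficient = 2
x_8 = 1.0833, f(x_8) = 0.460064, coefficient = 2
x_9 = 1.1875, f(x_9) = 0.414911, coefficient = 2
x_10 = 1.2917, f(x_10) = 0.374756, coefficient = 2
x_11 = 1.3958, f(x_11) = 0.339173, coefficient = 2
x_12 = 1.5000, f(x_12) = 0.307692, coefficient = 1

I ≈ (0.104167/2) × 14.168823 = 0.737960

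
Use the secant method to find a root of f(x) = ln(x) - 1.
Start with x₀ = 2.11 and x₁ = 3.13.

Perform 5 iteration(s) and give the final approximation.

f(x) = ln(x) - 1
x₀ = 2.11, x₁ = 3.13

Secant formula: x_{n+1} = x_n - f(x_n)(x_n - x_{n-1})/(f(x_n) - f(x_{n-1}))

Iteration 1:
  f(2.110000) = -0.253312
  f(3.130000) = 0.141033
  x_2 = 3.130000 - 0.141033×(3.130000 - 2.110000)/(0.141033 - (-0.253312))
       = 2.765209
Iteration 2:
  f(3.130000) = 0.141033
  f(2.765209) = 0.017116
  x_3 = 2.765209 - 0.017116×(2.765209 - 3.130000)/(0.017116 - 0.141033)
       = 2.714822
Iteration 3:
  f(2.765209) = 0.017116
  f(2.714822) = -0.001274
  x_4 = 2.714822 - (-0.001274)×(2.714822 - 2.765209)/(-0.001274 - 0.017116)
       = 2.718312
Iteration 4:
  f(2.714822) = -0.001274
  f(2.718312) = 0.000011
  x_5 = 2.718312 - 0.000011×(2.718312 - 2.714822)/(0.000011 - (-0.001274))
       = 2.718282
Iteration 5:
  f(2.718312) = 0.000011
  f(2.718282) = 0.000000
  x_6 = 2.718282 - 0.000000×(2.718282 - 2.718312)/(0.000000 - 0.000011)
       = 2.718282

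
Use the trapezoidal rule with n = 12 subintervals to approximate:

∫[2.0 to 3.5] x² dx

f(x) = x²
a = 2.0, b = 3.5, n = 12
h = (b - a)/n = 0.125000

Trapezoidal rule: (h/2)[f(x₀) + 2f(x₁) + 2f(x₂) + ... + f(xₙ)]

x_0 = 2.0000, f(x_0) = 4.000000, coefficient = 1
x_1 = 2.1250, f(x_1) = 4.515625, coefficient = 2
x_2 = 2.2500, f(x_2) = 5.062500, coefficient = 2
x_3 = 2.3750, f(x_3) = 5.640625, coefficient = 2
x_4 = 2.5000, f(x_4) = 6.250000, coefficient = 2
x_5 = 2.6250, f(x_5) = 6.890625, coefficient = 2
x_6 = 2.7500, f(x_6) = 7.562500, coefficient = 2
x_7 = 2.8750, f(x_7) = 8.265625, coefficient = 2
x_8 = 3.0000, f(x_8) = 9.000000, coefficient = 2
x_9 = 3.1250, f(x_9) = 9.765625, coefficient = 2
x_10 = 3.2500, f(x_10) = 10.562500, coefficient = 2
x_11 = 3.3750, f(x_11) = 11.390625, coefficient = 2
x_12 = 3.5000, f(x_12) = 12.250000, coefficient = 1

I ≈ (0.125000/2) × 186.062500 = 11.628906
Exact value: 11.625000
Error: 0.003906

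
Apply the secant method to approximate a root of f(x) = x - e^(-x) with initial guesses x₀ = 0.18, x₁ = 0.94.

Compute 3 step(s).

f(x) = x - e^(-x)
x₀ = 0.18, x₁ = 0.94

Secant formula: x_{n+1} = x_n - f(x_n)(x_n - x_{n-1})/(f(x_n) - f(x_{n-1}))

Iteration 1:
  f(0.180000) = -0.655270
  f(0.940000) = 0.549372
  x_2 = 0.940000 - 0.549372×(0.940000 - 0.180000)/(0.549372 - (-0.655270))
       = 0.593405
Iteration 2:
  f(0.940000) = 0.549372
  f(0.593405) = 0.040962
  x_3 = 0.593405 - 0.040962×(0.593405 - 0.940000)/(0.040962 - 0.549372)
       = 0.565480
Iteration 3:
  f(0.593405) = 0.040962
  f(0.565480) = -0.002607
  x_4 = 0.565480 - (-0.002607)×(0.565480 - 0.593405)/(-0.002607 - 0.040962)
       = 0.567151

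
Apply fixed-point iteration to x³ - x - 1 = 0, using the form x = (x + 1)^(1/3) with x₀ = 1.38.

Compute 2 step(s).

Equation: x³ - x - 1 = 0
Fixed-point form: x = (x + 1)^(1/3)
x₀ = 1.38

x_1 = g(1.380000) = 1.335136
x_2 = g(1.335136) = 1.326694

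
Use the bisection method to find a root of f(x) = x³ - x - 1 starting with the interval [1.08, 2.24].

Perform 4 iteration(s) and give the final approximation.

f(x) = x³ - x - 1
Initial interval: [1.08, 2.24]

Iteration 1:
  c_1 = (1.080000 + 2.240000)/2 = 1.660000
  f(c_1) = f(1.660000) = 1.914296
  f(a) × f(c) < 0, new interval: [1.080000, 1.660000]
Iteration 2:
  c_2 = (1.080000 + 1.660000)/2 = 1.370000
  f(c_2) = f(1.370000) = 0.201353
  f(a) × f(c) < 0, new interval: [1.080000, 1.370000]
Iteration 3:
  c_3 = (1.080000 + 1.370000)/2 = 1.225000
  f(c_3) = f(1.225000) = -0.386734
  f(a) × f(c) ≥ 0, new interval: [1.225000, 1.370000]
Iteration 4:
  c_4 = (1.225000 + 1.370000)/2 = 1.297500
  f(c_4) = f(1.297500) = -0.113151
  f(a) × f(c) ≥ 0, new interval: [1.297500, 1.370000]

After 4 iteration(s), the approximation is c_4 = 1.297500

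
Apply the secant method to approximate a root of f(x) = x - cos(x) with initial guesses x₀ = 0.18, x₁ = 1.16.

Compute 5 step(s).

f(x) = x - cos(x)
x₀ = 0.18, x₁ = 1.16

Secant formula: x_{n+1} = x_n - f(x_n)(x_n - x_{n-1})/(f(x_n) - f(x_{n-1}))

Iteration 1:
  f(0.180000) = -0.803844
  f(1.160000) = 0.760660
  x_2 = 1.160000 - 0.760660×(1.160000 - 0.180000)/(0.760660 - (-0.803844))
       = 0.683525
Iteration 2:
  f(1.160000) = 0.760660
  f(0.683525) = -0.091827
  x_3 = 0.683525 - (-0.091827)×(0.683525 - 1.160000)/(-0.091827 - 0.760660)
       = 0.734849
Iteration 3:
  f(0.683525) = -0.091827
  f(0.734849) = -0.007083
  x_4 = 0.734849 - (-0.007083)×(0.734849 - 0.683525)/(-0.007083 - (-0.091827))
       = 0.739139
Iteration 4:
  f(0.734849) = -0.007083
  f(0.739139) = 0.000090
  x_5 = 0.739139 - 0.000090×(0.739139 - 0.734849)/(0.000090 - (-0.007083))
       = 0.739085
Iteration 5:
  f(0.739139) = 0.000090
  f(0.739085) = 0.000000
  x_6 = 0.739085 - 0.000000×(0.739085 - 0.739139)/(0.000000 - 0.000090)
       = 0.739085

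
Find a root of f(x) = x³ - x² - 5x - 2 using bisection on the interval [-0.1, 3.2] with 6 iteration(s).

f(x) = x³ - x² - 5x - 2
Initial interval: [-0.1, 3.2]

Iteration 1:
  c_1 = (-0.100000 + 3.200000)/2 = 1.550000
  f(c_1) = f(1.550000) = -8.428625
  f(a) × f(c) ≥ 0, new interval: [1.550000, 3.200000]
Iteration 2:
  c_2 = (1.550000 + 3.200000)/2 = 2.375000
  f(c_2) = f(2.375000) = -6.119141
  f(a) × f(c) ≥ 0, new interval: [2.375000, 3.200000]
Iteration 3:
  c_3 = (2.375000 + 3.200000)/2 = 2.787500
  f(c_3) = f(2.787500) = -2.048346
  f(a) × f(c) ≥ 0, new interval: [2.787500, 3.200000]
Iteration 4:
  c_4 = (2.787500 + 3.200000)/2 = 2.993750
  f(c_4) = f(2.993750) = 0.900312
  f(a) × f(c) < 0, new interval: [2.787500, 2.993750]
Iteration 5:
  c_5 = (2.787500 + 2.993750)/2 = 2.890625
  f(c_5) = f(2.890625) = -0.655605
  f(a) × f(c) ≥ 0, new interval: [2.890625, 2.993750]
Iteration 6:
  c_6 = (2.890625 + 2.993750)/2 = 2.942188
  f(c_6) = f(2.942188) = 0.101545
  f(a) × f(c) < 0, new interval: [2.890625, 2.942188]

After 6 iteration(s), the approximation is c_6 = 2.942188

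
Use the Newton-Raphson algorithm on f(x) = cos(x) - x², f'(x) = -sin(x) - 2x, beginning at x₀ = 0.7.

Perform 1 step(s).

f(x) = cos(x) - x²
f'(x) = -sin(x) - 2x
x₀ = 0.7

Newton-Raphson formula: x_{n+1} = x_n - f(x_n)/f'(x_n)

Iteration 1:
  f(0.700000) = 0.274842
  f'(0.700000) = -2.044218
  x_1 = 0.700000 - 0.274842/(-2.044218) = 0.834449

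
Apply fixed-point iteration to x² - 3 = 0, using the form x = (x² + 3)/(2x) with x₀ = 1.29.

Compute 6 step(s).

Equation: x² - 3 = 0
Fixed-point form: x = (x² + 3)/(2x)
x₀ = 1.29

x_1 = g(1.290000) = 1.807791
x_2 = g(1.807791) = 1.733637
x_3 = g(1.733637) = 1.732052
x_4 = g(1.732052) = 1.732051
x_5 = g(1.732051) = 1.732051
x_6 = g(1.732051) = 1.732051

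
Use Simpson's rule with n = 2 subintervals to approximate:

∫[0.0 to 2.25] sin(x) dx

f(x) = sin(x)
a = 0.0, b = 2.25, n = 2
h = (b - a)/n = 1.125000

Simpson's rule: (h/3)[f(x₀) + 4f(x₁) + 2f(x₂) + ... + f(xₙ)]

x_0 = 0.0000, f(x_0) = 0.000000, coefficient = 1
x_1 = 1.1250, f(x_1) = 0.902268, coefficient = 4
x_2 = 2.2500, f(x_2) = 0.778073, coefficient = 1

I ≈ (1.125000/3) × 4.387144 = 1.645179
Exact value: 1.628174
Error: 0.017005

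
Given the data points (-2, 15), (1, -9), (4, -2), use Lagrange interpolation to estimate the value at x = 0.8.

Lagrange interpolation formula:
P(x) = Σ yᵢ × Lᵢ(x)
where Lᵢ(x) = Π_{j≠i} (x - xⱼ)/(xᵢ - xⱼ)

L_0(0.8) = (0.8 - 1)/(-2 - 1) × (0.8 - 4)/(-2 - 4) = 0.035556
L_1(0.8) = (0.8 - (-2))/(1 - (-2)) × (0.8 - 4)/(1 - 4) = 0.995556
L_2(0.8) = (0.8 - (-2))/(4 - (-2)) × (0.8 - 1)/(4 - 1) = -0.031111

P(0.8) = 15×L_0(0.8) + (-9)×L_1(0.8) + (-2)×L_2(0.8)
P(0.8) = -8.364444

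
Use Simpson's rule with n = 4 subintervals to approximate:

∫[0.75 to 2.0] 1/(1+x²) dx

f(x) = 1/(1+x²)
a = 0.75, b = 2.0, n = 4
h = (b - a)/n = 0.312500

Simpson's rule: (h/3)[f(x₀) + 4f(x₁) + 2f(x₂) + ... + f(xₙ)]

x_0 = 0.7500, f(x_0) = 0.640000, coefficient = 1
x_1 = 1.0625, f(x_1) = 0.469725, coefficient = 4
x_2 = 1.3750, f(x_2) = 0.345946, coefficient = 2
x_3 = 1.6875, f(x_3) = 0.259898, coefficient = 4
x_4 = 2.0000, f(x_4) = 0.200000, coefficient = 1

I ≈ (0.312500/3) × 4.450385 = 0.463582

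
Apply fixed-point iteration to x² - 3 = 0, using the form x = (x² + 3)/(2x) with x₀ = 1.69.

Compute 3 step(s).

Equation: x² - 3 = 0
Fixed-point form: x = (x² + 3)/(2x)
x₀ = 1.69

x_1 = g(1.690000) = 1.732574
x_2 = g(1.732574) = 1.732051
x_3 = g(1.732051) = 1.732051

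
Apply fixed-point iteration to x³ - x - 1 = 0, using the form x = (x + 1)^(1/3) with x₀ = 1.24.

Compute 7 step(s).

Equation: x³ - x - 1 = 0
Fixed-point form: x = (x + 1)^(1/3)
x₀ = 1.24

x_1 = g(1.240000) = 1.308427
x_2 = g(1.308427) = 1.321616
x_3 = g(1.321616) = 1.324129
x_4 = g(1.324129) = 1.324606
x_5 = g(1.324606) = 1.324697
x_6 = g(1.324697) = 1.324714
x_7 = g(1.324714) = 1.324717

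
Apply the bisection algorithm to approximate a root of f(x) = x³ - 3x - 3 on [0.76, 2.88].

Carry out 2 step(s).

f(x) = x³ - 3x - 3
Initial interval: [0.76, 2.88]

Iteration 1:
  c_1 = (0.760000 + 2.880000)/2 = 1.820000
  f(c_1) = f(1.820000) = -2.431432
  f(a) × f(c) ≥ 0, new interval: [1.820000, 2.880000]
Iteration 2:
  c_2 = (1.820000 + 2.880000)/2 = 2.350000
  f(c_2) = f(2.350000) = 2.927875
  f(a) × f(c) < 0, new interval: [1.820000, 2.350000]

After 2 iteration(s), the approximation is c_2 = 2.350000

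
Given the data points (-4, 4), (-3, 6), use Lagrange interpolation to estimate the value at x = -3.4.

Lagrange interpolation formula:
P(x) = Σ yᵢ × Lᵢ(x)
where Lᵢ(x) = Π_{j≠i} (x - xⱼ)/(xᵢ - xⱼ)

L_0(-3.4) = (-3.4 - (-3))/(-4 - (-3)) = 0.400000
L_1(-3.4) = (-3.4 - (-4))/(-3 - (-4)) = 0.600000

P(-3.4) = 4×L_0(-3.4) + 6×L_1(-3.4)
P(-3.4) = 5.200000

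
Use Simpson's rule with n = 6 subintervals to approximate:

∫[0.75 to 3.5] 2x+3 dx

f(x) = 2x+3
a = 0.75, b = 3.5, n = 6
h = (b - a)/n = 0.458333

Simpson's rule: (h/3)[f(x₀) + 4f(x₁) + 2f(x₂) + ... + f(xₙ)]

x_0 = 0.7500, f(x_0) = 4.500000, coefficient = 1
x_1 = 1.2083, f(x_1) = 5.416667, coefficient = 4
x_2 = 1.6667, f(x_2) = 6.333333, coefficient = 2
x_3 = 2.1250, f(x_3) = 7.250000, coefficient = 4
x_4 = 2.5833, f(x_4) = 8.166667, coefficient = 2
x_5 = 3.0417, f(x_5) = 9.083333, coefficient = 4
x_6 = 3.5000, f(x_6) = 10.000000, coefficient = 1

I ≈ (0.458333/3) × 130.500000 = 19.937500
Exact value: 19.937500
Error: 0.000000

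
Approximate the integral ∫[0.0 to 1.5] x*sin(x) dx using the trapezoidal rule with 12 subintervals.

f(x) = x*sin(x)
a = 0.0, b = 1.5, n = 12
h = (b - a)/n = 0.125000

Trapezoidal rule: (h/2)[f(x₀) + 2f(x₁) + 2f(x₂) + ... + f(xₙ)]

x_0 = 0.0000, f(x_0) = 0.000000, coefficient = 1
x_1 = 0.1250, f(x_1) = 0.015584, coefficient = 2
x_2 = 0.2500, f(x_2) = 0.061851, coefficient = 2
x_3 = 0.3750, f(x_3) = 0.137352, coefficient = 2
x_4 = 0.5000, f(x_4) = 0.239713, coefficient = 2
x_5 = 0.6250, f(x_5) = 0.365686, coefficient = 2
x_6 = 0.7500, f(x_6) = 0.511229, coefficient = 2
x_7 = 0.8750, f(x_7) = 0.671601, coefficient = 2
x_8 = 1.0000, f(x_8) = 0.841471, coefficient = 2
x_9 = 1.1250, f(x_9) = 1.015051, coefficient = 2
x_10 = 1.2500, f(x_10) = 1.186231, coefficient = 2
x_11 = 1.3750, f(x_11) = 1.348728, coefficient = 2
x_12 = 1.5000, f(x_12) = 1.496242, coefficient = 1

I ≈ (0.125000/2) × 14.285235 = 0.892827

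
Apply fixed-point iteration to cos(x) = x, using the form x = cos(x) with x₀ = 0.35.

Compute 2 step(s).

Equation: cos(x) = x
Fixed-point form: x = cos(x)
x₀ = 0.35

x_1 = g(0.350000) = 0.939373
x_2 = g(0.939373) = 0.590294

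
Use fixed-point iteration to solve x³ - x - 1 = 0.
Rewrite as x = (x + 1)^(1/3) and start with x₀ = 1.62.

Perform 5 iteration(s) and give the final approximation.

Equation: x³ - x - 1 = 0
Fixed-point form: x = (x + 1)^(1/3)
x₀ = 1.62

x_1 = g(1.620000) = 1.378586
x_2 = g(1.378586) = 1.334872
x_3 = g(1.334872) = 1.326644
x_4 = g(1.326644) = 1.325084
x_5 = g(1.325084) = 1.324787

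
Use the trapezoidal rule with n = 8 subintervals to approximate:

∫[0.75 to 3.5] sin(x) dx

f(x) = sin(x)
a = 0.75, b = 3.5, n = 8
h = (b - a)/n = 0.343750

Trapezoidal rule: (h/2)[f(x₀) + 2f(x₁) + 2f(x₂) + ... + f(xₙ)]

x_0 = 0.7500, f(x_0) = 0.681639, coefficient = 1
x_1 = 1.0938, f(x_1) = 0.888355, coefficient = 2
x_2 = 1.4375, f(x_2) = 0.991129, coefficient = 2
x_3 = 1.7812, f(x_3) = 0.977936, coefficient = 2
x_4 = 2.1250, f(x_4) = 0.850320, coefficient = 2
x_5 = 2.4688, f(x_5) = 0.623212, coefficient = 2
x_6 = 2.8125, f(x_6) = 0.323185, coefficient = 2
x_7 = 3.1562, f(x_7) = -0.014657, coefficient = 2
x_8 = 3.5000, f(x_8) = -0.350783, coefficient = 1

I ≈ (0.343750/2) × 9.609815 = 1.651687
Exact value: 1.668146
Error: 0.016459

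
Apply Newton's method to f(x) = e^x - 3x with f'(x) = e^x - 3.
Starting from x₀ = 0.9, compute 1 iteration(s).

f(x) = e^x - 3x
f'(x) = e^x - 3
x₀ = 0.9

Newton-Raphson formula: x_{n+1} = x_n - f(x_n)/f'(x_n)

Iteration 1:
  f(0.900000) = -0.240397
  f'(0.900000) = -0.540397
  x_1 = 0.900000 - (-0.240397)/(-0.540397) = 0.455148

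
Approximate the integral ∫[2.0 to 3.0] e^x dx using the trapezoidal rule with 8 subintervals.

f(x) = e^x
a = 2.0, b = 3.0, n = 8
h = (b - a)/n = 0.125000

Trapezoidal rule: (h/2)[f(x₀) + 2f(x₁) + 2f(x₂) + ... + f(xₙ)]

x_0 = 2.0000, f(x_0) = 7.389056, coefficient = 1
x_1 = 2.1250, f(x_1) = 8.372897, coefficient = 2
x_2 = 2.2500, f(x_2) = 9.487736, coefficient = 2
x_3 = 2.3750, f(x_3) = 10.751013, coefficient = 2
x_4 = 2.5000, f(x_4) = 12.182494, coefficient = 2
x_5 = 2.6250, f(x_5) = 13.804574, coefficient = 2
x_6 = 2.7500, f(x_6) = 15.642632, coefficient = 2
x_7 = 2.8750, f(x_7) = 17.725424, coefficient = 2
x_8 = 3.0000, f(x_8) = 20.085537, coefficient = 1

I ≈ (0.125000/2) × 203.408134 = 12.713008
Exact value: 12.696481
Error: 0.016528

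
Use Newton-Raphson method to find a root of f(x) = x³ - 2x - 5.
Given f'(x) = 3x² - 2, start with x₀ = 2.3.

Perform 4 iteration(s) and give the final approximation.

f(x) = x³ - 2x - 5
f'(x) = 3x² - 2
x₀ = 2.3

Newton-Raphson formula: x_{n+1} = x_n - f(x_n)/f'(x_n)

Iteration 1:
  f(2.300000) = 2.567000
  f'(2.300000) = 13.870000
  x_1 = 2.300000 - 2.567000/13.870000 = 2.114924
Iteration 2:
  f(2.114924) = 0.230006
  f'(2.114924) = 11.418714
  x_2 = 2.114924 - 0.230006/11.418714 = 2.094781
Iteration 3:
  f(2.094781) = 0.002566
  f'(2.094781) = 11.164327
  x_3 = 2.094781 - 0.002566/11.164327 = 2.094552
Iteration 4:
  f(2.094552) = 0.000000
  f'(2.094552) = 11.161438
  x_4 = 2.094552 - 0.000000/11.161438 = 2.094551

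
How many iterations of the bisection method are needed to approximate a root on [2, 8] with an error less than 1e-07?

We need (b-a)/2^n ≤ 1e-07
(8 - 2)/2^n ≤ 1e-07
6/2^n ≤ 1e-07
2^n ≥ 60000000
n ≥ log₂(60000000) = 25.84
n ≥ 26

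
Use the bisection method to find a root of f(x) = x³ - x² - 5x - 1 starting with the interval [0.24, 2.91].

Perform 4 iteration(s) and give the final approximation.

f(x) = x³ - x² - 5x - 1
Initial interval: [0.24, 2.91]

Iteration 1:
  c_1 = (0.240000 + 2.910000)/2 = 1.575000
  f(c_1) = f(1.575000) = -7.448641
  f(a) × f(c) ≥ 0, new interval: [1.575000, 2.910000]
Iteration 2:
  c_2 = (1.575000 + 2.910000)/2 = 2.242500
  f(c_2) = f(2.242500) = -5.964208
  f(a) × f(c) ≥ 0, new interval: [2.242500, 2.910000]
Iteration 3:
  c_3 = (2.242500 + 2.910000)/2 = 2.576250
  f(c_3) = f(2.576250) = -3.419578
  f(a) × f(c) ≥ 0, new interval: [2.576250, 2.910000]
Iteration 4:
  c_4 = (2.576250 + 2.910000)/2 = 2.743125
  f(c_4) = f(2.743125) = -1.599072
  f(a) × f(c) ≥ 0, new interval: [2.743125, 2.910000]

After 4 iteration(s), the approximation is c_4 = 2.743125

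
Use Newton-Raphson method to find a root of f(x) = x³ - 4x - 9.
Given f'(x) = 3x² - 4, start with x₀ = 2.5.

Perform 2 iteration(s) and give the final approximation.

f(x) = x³ - 4x - 9
f'(x) = 3x² - 4
x₀ = 2.5

Newton-Raphson formula: x_{n+1} = x_n - f(x_n)/f'(x_n)

Iteration 1:
  f(2.500000) = -3.375000
  f'(2.500000) = 14.750000
  x_1 = 2.500000 - (-3.375000)/14.750000 = 2.728814
Iteration 2:
  f(2.728814) = 0.404647
  f'(2.728814) = 18.339270
  x_2 = 2.728814 - 0.404647/18.339270 = 2.706749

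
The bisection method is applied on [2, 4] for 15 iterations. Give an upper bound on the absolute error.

Bisection error bound: |error| ≤ (b-a)/2^n
|error| ≤ (4 - 2)/2^15 = 2/2^15
|error| ≤ 0.0000610352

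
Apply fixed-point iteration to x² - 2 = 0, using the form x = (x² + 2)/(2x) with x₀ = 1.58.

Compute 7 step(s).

Equation: x² - 2 = 0
Fixed-point form: x = (x² + 2)/(2x)
x₀ = 1.58

x_1 = g(1.580000) = 1.422911
x_2 = g(1.422911) = 1.414240
x_3 = g(1.414240) = 1.414214
x_4 = g(1.414214) = 1.414214
x_5 = g(1.414214) = 1.414214
x_6 = g(1.414214) = 1.414214
x_7 = g(1.414214) = 1.414214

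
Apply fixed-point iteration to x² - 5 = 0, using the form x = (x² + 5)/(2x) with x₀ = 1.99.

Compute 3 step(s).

Equation: x² - 5 = 0
Fixed-point form: x = (x² + 5)/(2x)
x₀ = 1.99

x_1 = g(1.990000) = 2.251281
x_2 = g(2.251281) = 2.236119
x_3 = g(2.236119) = 2.236068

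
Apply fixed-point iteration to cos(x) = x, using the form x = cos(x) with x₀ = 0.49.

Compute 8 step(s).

Equation: cos(x) = x
Fixed-point form: x = cos(x)
x₀ = 0.49

x_1 = g(0.490000) = 0.882333
x_2 = g(0.882333) = 0.635351
x_3 = g(0.635351) = 0.804863
x_4 = g(0.804863) = 0.693210
x_5 = g(0.693210) = 0.769199
x_6 = g(0.769199) = 0.718468
x_7 = g(0.718468) = 0.752815
x_8 = g(0.752815) = 0.729767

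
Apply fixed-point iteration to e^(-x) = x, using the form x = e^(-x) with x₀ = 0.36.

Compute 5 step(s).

Equation: e^(-x) = x
Fixed-point form: x = e^(-x)
x₀ = 0.36

x_1 = g(0.360000) = 0.697676
x_2 = g(0.697676) = 0.497741
x_3 = g(0.497741) = 0.607903
x_4 = g(0.607903) = 0.544492
x_5 = g(0.544492) = 0.580137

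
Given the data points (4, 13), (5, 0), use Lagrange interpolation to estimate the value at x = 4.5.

Lagrange interpolation formula:
P(x) = Σ yᵢ × Lᵢ(x)
where Lᵢ(x) = Π_{j≠i} (x - xⱼ)/(xᵢ - xⱼ)

L_0(4.5) = (4.5 - 5)/(4 - 5) = 0.500000
L_1(4.5) = (4.5 - 4)/(5 - 4) = 0.500000

P(4.5) = 13×L_0(4.5) + 0×L_1(4.5)
P(4.5) = 6.500000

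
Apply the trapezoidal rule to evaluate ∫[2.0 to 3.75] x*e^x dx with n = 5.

f(x) = x*e^x
a = 2.0, b = 3.75, n = 5
h = (b - a)/n = 0.350000

Trapezoidal rule: (h/2)[f(x₀) + 2f(x₁) + 2f(x₂) + ... + f(xₙ)]

x_0 = 2.0000, f(x_0) = 14.778112, coefficient = 1
x_1 = 2.3500, f(x_1) = 24.641089, coefficient = 2
x_2 = 2.7000, f(x_2) = 40.175276, coefficient = 2
x_3 = 3.0500, f(x_3) = 64.401800, coefficient = 2
x_4 = 3.4000, f(x_4) = 101.877940, coefficient = 2
x_5 = 3.7500, f(x_5) = 159.454058, coefficient = 1

I ≈ (0.350000/2) × 636.424380 = 111.374267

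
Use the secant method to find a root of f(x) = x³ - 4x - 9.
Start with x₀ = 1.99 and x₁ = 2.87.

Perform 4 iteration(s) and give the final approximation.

f(x) = x³ - 4x - 9
x₀ = 1.99, x₁ = 2.87

Secant formula: x_{n+1} = x_n - f(x_n)(x_n - x_{n-1})/(f(x_n) - f(x_{n-1}))

Iteration 1:
  f(1.990000) = -9.079401
  f(2.870000) = 3.159903
  x_2 = 2.870000 - 3.159903×(2.870000 - 1.990000)/(3.159903 - (-9.079401))
       = 2.642805
Iteration 2:
  f(2.870000) = 3.159903
  f(2.642805) = -1.112773
  x_3 = 2.642805 - (-1.112773)×(2.642805 - 2.870000)/(-1.112773 - 3.159903)
       = 2.701975
Iteration 3:
  f(2.642805) = -1.112773
  f(2.701975) = -0.081672
  x_4 = 2.701975 - (-0.081672)×(2.701975 - 2.642805)/(-0.081672 - (-1.112773))
       = 2.706662
Iteration 4:
  f(2.701975) = -0.081672
  f(2.706662) = 0.002410
  x_5 = 2.706662 - 0.002410×(2.706662 - 2.701975)/(0.002410 - (-0.081672))
       = 2.706528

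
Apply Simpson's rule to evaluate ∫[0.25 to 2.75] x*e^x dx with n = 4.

f(x) = x*e^x
a = 0.25, b = 2.75, n = 4
h = (b - a)/n = 0.625000

Simpson's rule: (h/3)[f(x₀) + 4f(x₁) + 2f(x₂) + ... + f(xₙ)]

x_0 = 0.2500, f(x_0) = 0.321006, coefficient = 1
x_1 = 0.8750, f(x_1) = 2.099016, coefficient = 4
x_2 = 1.5000, f(x_2) = 6.722534, coefficient = 2
x_3 = 2.1250, f(x_3) = 17.792407, coefficient = 4
x_4 = 2.7500, f(x_4) = 43.017238, coefficient = 1

I ≈ (0.625000/3) × 136.349003 = 28.406042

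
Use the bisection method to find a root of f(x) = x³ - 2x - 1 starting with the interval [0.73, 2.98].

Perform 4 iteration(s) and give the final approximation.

f(x) = x³ - 2x - 1
Initial interval: [0.73, 2.98]

Iteration 1:
  c_1 = (0.730000 + 2.980000)/2 = 1.855000
  f(c_1) = f(1.855000) = 1.673101
  f(a) × f(c) < 0, new interval: [0.730000, 1.855000]
Iteration 2:
  c_2 = (0.730000 + 1.855000)/2 = 1.292500
  f(c_2) = f(1.292500) = -1.425806
  f(a) × f(c) ≥ 0, new interval: [1.292500, 1.855000]
Iteration 3:
  c_3 = (1.292500 + 1.855000)/2 = 1.573750
  f(c_3) = f(1.573750) = -0.249811
  f(a) × f(c) ≥ 0, new interval: [1.573750, 1.855000]
Iteration 4:
  c_4 = (1.573750 + 1.855000)/2 = 1.714375
  f(c_4) = f(1.714375) = 0.609938
  f(a) × f(c) < 0, new interval: [1.573750, 1.714375]

After 4 iteration(s), the approximation is c_4 = 1.714375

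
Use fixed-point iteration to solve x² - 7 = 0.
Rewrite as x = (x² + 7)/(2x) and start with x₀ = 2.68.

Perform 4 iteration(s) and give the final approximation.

Equation: x² - 7 = 0
Fixed-point form: x = (x² + 7)/(2x)
x₀ = 2.68

x_1 = g(2.680000) = 2.645970
x_2 = g(2.645970) = 2.645751
x_3 = g(2.645751) = 2.645751
x_4 = g(2.645751) = 2.645751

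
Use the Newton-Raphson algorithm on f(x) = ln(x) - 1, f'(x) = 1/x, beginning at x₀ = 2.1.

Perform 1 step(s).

f(x) = ln(x) - 1
f'(x) = 1/x
x₀ = 2.1

Newton-Raphson formula: x_{n+1} = x_n - f(x_n)/f'(x_n)

Iteration 1:
  f(2.100000) = -0.258063
  f'(2.100000) = 0.476190
  x_1 = 2.100000 - (-0.258063)/0.476190 = 2.641932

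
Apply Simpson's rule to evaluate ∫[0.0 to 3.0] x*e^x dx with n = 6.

f(x) = x*e^x
a = 0.0, b = 3.0, n = 6
h = (b - a)/n = 0.500000

Simpson's rule: (h/3)[f(x₀) + 4f(x₁) + 2f(x₂) + ... + f(xₙ)]

x_0 = 0.0000, f(x_0) = 0.000000, coefficient = 1
x_1 = 0.5000, f(x_1) = 0.824361, coefficient = 4
x_2 = 1.0000, f(x_2) = 2.718282, coefficient = 2
x_3 = 1.5000, f(x_3) = 6.722534, coefficient = 4
x_4 = 2.0000, f(x_4) = 14.778112, coefficient = 2
x_5 = 2.5000, f(x_5) = 30.456235, coefficient = 4
x_6 = 3.0000, f(x_6) = 60.256611, coefficient = 1

I ≈ (0.500000/3) × 247.261915 = 41.210319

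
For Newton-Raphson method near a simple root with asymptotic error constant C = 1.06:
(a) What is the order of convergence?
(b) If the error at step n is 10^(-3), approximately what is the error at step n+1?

(a) Newton-Raphson has quadratic (order 2) convergence near simple roots.
    This means |e_{n+1}| ≈ C|e_n|².

(b) With |e_n| = 10^(-3) and C = 1.06:
    |e_{n+1}| ≈ 1.06 × (10^(-3))² = 1.06 × 10^(-6)

(a) 2 (quadratic); (b) |e_{n+1}| ≈ 1.060e-06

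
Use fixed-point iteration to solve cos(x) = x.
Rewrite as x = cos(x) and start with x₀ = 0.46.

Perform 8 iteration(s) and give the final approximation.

Equation: cos(x) = x
Fixed-point form: x = cos(x)
x₀ = 0.46

x_1 = g(0.460000) = 0.896052
x_2 = g(0.896052) = 0.624697
x_3 = g(0.624697) = 0.811140
x_4 = g(0.811140) = 0.688672
x_5 = g(0.688672) = 0.772091
x_6 = g(0.772091) = 0.716454
x_7 = g(0.716454) = 0.754139
x_8 = g(0.754139) = 0.728861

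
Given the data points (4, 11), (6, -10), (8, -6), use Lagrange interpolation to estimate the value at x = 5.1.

Lagrange interpolation formula:
P(x) = Σ yᵢ × Lᵢ(x)
where Lᵢ(x) = Π_{j≠i} (x - xⱼ)/(xᵢ - xⱼ)

L_0(5.1) = (5.1 - 6)/(4 - 6) × (5.1 - 8)/(4 - 8) = 0.326250
L_1(5.1) = (5.1 - 4)/(6 - 4) × (5.1 - 8)/(6 - 8) = 0.797500
L_2(5.1) = (5.1 - 4)/(8 - 4) × (5.1 - 6)/(8 - 6) = -0.123750

P(5.1) = 11×L_0(5.1) + (-10)×L_1(5.1) + (-6)×L_2(5.1)
P(5.1) = -3.643750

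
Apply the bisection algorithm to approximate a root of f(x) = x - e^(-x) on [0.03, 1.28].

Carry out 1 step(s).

f(x) = x - e^(-x)
Initial interval: [0.03, 1.28]

Iteration 1:
  c_1 = (0.030000 + 1.280000)/2 = 0.655000
  f(c_1) = f(0.655000) = 0.135558
  f(a) × f(c) < 0, new interval: [0.030000, 0.655000]

After 1 iteration(s), the approximation is c_1 = 0.655000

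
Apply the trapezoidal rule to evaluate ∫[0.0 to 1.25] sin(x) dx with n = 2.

f(x) = sin(x)
a = 0.0, b = 1.25, n = 2
h = (b - a)/n = 0.625000

Trapezoidal rule: (h/2)[f(x₀) + 2f(x₁) + 2f(x₂) + ... + f(xₙ)]

x_0 = 0.0000, f(x_0) = 0.000000, coefficient = 1
x_1 = 0.6250, f(x_1) = 0.585097, coefficient = 2
x_2 = 1.2500, f(x_2) = 0.948985, coefficient = 1

I ≈ (0.625000/2) × 2.119179 = 0.662243
Exact value: 0.684678
Error: 0.022434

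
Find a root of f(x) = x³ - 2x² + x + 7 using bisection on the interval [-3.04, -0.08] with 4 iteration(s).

f(x) = x³ - 2x² + x + 7
Initial interval: [-3.04, -0.08]

Iteration 1:
  c_1 = (-3.040000 + (-0.080000))/2 = -1.560000
  f(c_1) = f(-1.560000) = -3.223616
  f(a) × f(c) ≥ 0, new interval: [-1.560000, -0.080000]
Iteration 2:
  c_2 = (-1.560000 + (-0.080000))/2 = -0.820000
  f(c_2) = f(-0.820000) = 4.283832
  f(a) × f(c) < 0, new interval: [-1.560000, -0.820000]
Iteration 3:
  c_3 = (-1.560000 + (-0.820000))/2 = -1.190000
  f(c_3) = f(-1.190000) = 1.292641
  f(a) × f(c) < 0, new interval: [-1.560000, -1.190000]
Iteration 4:
  c_4 = (-1.560000 + (-1.190000))/2 = -1.375000
  f(c_4) = f(-1.375000) = -0.755859
  f(a) × f(c) ≥ 0, new interval: [-1.375000, -1.190000]

After 4 iteration(s), the approximation is c_4 = -1.375000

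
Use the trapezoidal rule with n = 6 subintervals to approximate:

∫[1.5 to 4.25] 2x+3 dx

f(x) = 2x+3
a = 1.5, b = 4.25, n = 6
h = (b - a)/n = 0.458333

Trapezoidal rule: (h/2)[f(x₀) + 2f(x₁) + 2f(x₂) + ... + f(xₙ)]

x_0 = 1.5000, f(x_0) = 6.000000, coefficient = 1
x_1 = 1.9583, f(x_1) = 6.916667, coefficient = 2
x_2 = 2.4167, f(x_2) = 7.833333, coefficient = 2
x_3 = 2.8750, f(x_3) = 8.750000, coefficient = 2
x_4 = 3.3333, f(x_4) = 9.666667, coefficient = 2
x_5 = 3.7917, f(x_5) = 10.583333, coefficient = 2
x_6 = 4.2500, f(x_6) = 11.500000, coefficient = 1

I ≈ (0.458333/2) × 105.000000 = 24.062500
Exact value: 24.062500
Error: 0.000000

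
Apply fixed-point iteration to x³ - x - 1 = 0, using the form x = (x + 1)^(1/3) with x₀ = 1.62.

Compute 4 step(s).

Equation: x³ - x - 1 = 0
Fixed-point form: x = (x + 1)^(1/3)
x₀ = 1.62

x_1 = g(1.620000) = 1.378586
x_2 = g(1.378586) = 1.334872
x_3 = g(1.334872) = 1.326644
x_4 = g(1.326644) = 1.325084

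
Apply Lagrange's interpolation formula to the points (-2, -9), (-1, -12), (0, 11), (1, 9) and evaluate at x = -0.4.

Lagrange interpolation formula:
P(x) = Σ yᵢ × Lᵢ(x)
where Lᵢ(x) = Π_{j≠i} (x - xⱼ)/(xᵢ - xⱼ)

L_0(-0.4) = (-0.4 - (-1))/(-2 - (-1)) × (-0.4 - 0)/(-2 - 0) × (-0.4 - 1)/(-2 - 1) = -0.056000
L_1(-0.4) = (-0.4 - (-2))/(-1 - (-2)) × (-0.4 - 0)/(-1 - 0) × (-0.4 - 1)/(-1 - 1) = 0.448000
L_2(-0.4) = (-0.4 - (-2))/(0 - (-2)) × (-0.4 - (-1))/(0 - (-1)) × (-0.4 - 1)/(0 - 1) = 0.672000
L_3(-0.4) = (-0.4 - (-2))/(1 - (-2)) × (-0.4 - (-1))/(1 - (-1)) × (-0.4 - 0)/(1 - 0) = -0.064000

P(-0.4) = (-9)×L_0(-0.4) + (-12)×L_1(-0.4) + 11×L_2(-0.4) + 9×L_3(-0.4)
P(-0.4) = 1.944000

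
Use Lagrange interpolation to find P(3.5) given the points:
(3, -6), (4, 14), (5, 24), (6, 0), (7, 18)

Lagrange interpolation formula:
P(x) = Σ yᵢ × Lᵢ(x)
where Lᵢ(x) = Π_{j≠i} (x - xⱼ)/(xᵢ - xⱼ)

L_0(3.5) = (3.5 - 4)/(3 - 4) × (3.5 - 5)/(3 - 5) × (3.5 - 6)/(3 - 6) × (3.5 - 7)/(3 - 7) = 0.273438
L_1(3.5) = (3.5 - 3)/(4 - 3) × (3.5 - 5)/(4 - 5) × (3.5 - 6)/(4 - 6) × (3.5 - 7)/(4 - 7) = 1.093750
L_2(3.5) = (3.5 - 3)/(5 - 3) × (3.5 - 4)/(5 - 4) × (3.5 - 6)/(5 - 6) × (3.5 - 7)/(5 - 7) = -0.546875
L_3(3.5) = (3.5 - 3)/(6 - 3) × (3.5 - 4)/(6 - 4) × (3.5 - 5)/(6 - 5) × (3.5 - 7)/(6 - 7) = 0.218750
L_4(3.5) = (3.5 - 3)/(7 - 3) × (3.5 - 4)/(7 - 4) × (3.5 - 5)/(7 - 5) × (3.5 - 6)/(7 - 6) = -0.039062

P(3.5) = (-6)×L_0(3.5) + 14×L_1(3.5) + 24×L_2(3.5) + 0×L_3(3.5) + 18×L_4(3.5)
P(3.5) = -0.156250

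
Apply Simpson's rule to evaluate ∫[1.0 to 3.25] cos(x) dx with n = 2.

f(x) = cos(x)
a = 1.0, b = 3.25, n = 2
h = (b - a)/n = 1.125000

Simpson's rule: (h/3)[f(x₀) + 4f(x₁) + 2f(x₂) + ... + f(xₙ)]

x_0 = 1.0000, f(x_0) = 0.540302, coefficient = 1
x_1 = 2.1250, f(x_1) = -0.526266, coefficient = 4
x_2 = 3.2500, f(x_2) = -0.994130, coefficient = 1

I ≈ (1.125000/3) × -2.558893 = -0.959585
Exact value: -0.949666
Error: 0.009919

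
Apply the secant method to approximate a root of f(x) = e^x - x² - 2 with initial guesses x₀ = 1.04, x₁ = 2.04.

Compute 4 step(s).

f(x) = e^x - x² - 2
x₀ = 1.04, x₁ = 2.04

Secant formula: x_{n+1} = x_n - f(x_n)(x_n - x_{n-1})/(f(x_n) - f(x_{n-1}))

Iteration 1:
  f(1.040000) = -0.252383
  f(2.040000) = 1.529009
  x_2 = 2.040000 - 1.529009×(2.040000 - 1.040000)/(1.529009 - (-0.252383))
       = 1.181677
Iteration 2:
  f(2.040000) = 1.529009
  f(1.181677) = -0.136524
  x_3 = 1.181677 - (-0.136524)×(1.181677 - 2.040000)/(-0.136524 - 1.529009)
       = 1.252034
Iteration 3:
  f(1.181677) = -0.136524
  f(1.252034) = -0.070139
  x_4 = 1.252034 - (-0.070139)×(1.252034 - 1.181677)/(-0.070139 - (-0.136524))
       = 1.326371
Iteration 4:
  f(1.252034) = -0.070139
  f(1.326371) = 0.008086
  x_5 = 1.326371 - 0.008086×(1.326371 - 1.252034)/(0.008086 - (-0.070139))
       = 1.318686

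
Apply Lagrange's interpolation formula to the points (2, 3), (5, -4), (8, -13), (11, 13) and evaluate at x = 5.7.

Lagrange interpolation formula:
P(x) = Σ yᵢ × Lᵢ(x)
where Lᵢ(x) = Π_{j≠i} (x - xⱼ)/(xᵢ - xⱼ)

L_0(5.7) = (5.7 - 5)/(2 - 5) × (5.7 - 8)/(2 - 8) × (5.7 - 11)/(2 - 11) = -0.052673
L_1(5.7) = (5.7 - 2)/(5 - 2) × (5.7 - 8)/(5 - 8) × (5.7 - 11)/(5 - 11) = 0.835241
L_2(5.7) = (5.7 - 2)/(8 - 2) × (5.7 - 5)/(8 - 5) × (5.7 - 11)/(8 - 11) = 0.254204
L_3(5.7) = (5.7 - 2)/(11 - 2) × (5.7 - 5)/(11 - 5) × (5.7 - 8)/(11 - 8) = -0.036772

P(5.7) = 3×L_0(5.7) + (-4)×L_1(5.7) + (-13)×L_2(5.7) + 13×L_3(5.7)
P(5.7) = -7.281660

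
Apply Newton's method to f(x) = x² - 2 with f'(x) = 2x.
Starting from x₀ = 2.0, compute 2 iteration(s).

f(x) = x² - 2
f'(x) = 2x
x₀ = 2.0

Newton-Raphson formula: x_{n+1} = x_n - f(x_n)/f'(x_n)

Iteration 1:
  f(2.000000) = 2.000000
  f'(2.000000) = 4.000000
  x_1 = 2.000000 - 2.000000/4.000000 = 1.500000
Iteration 2:
  f(1.500000) = 0.250000
  f'(1.500000) = 3.000000
  x_2 = 1.500000 - 0.250000/3.000000 = 1.416667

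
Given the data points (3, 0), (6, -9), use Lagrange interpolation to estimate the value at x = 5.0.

Lagrange interpolation formula:
P(x) = Σ yᵢ × Lᵢ(x)
where Lᵢ(x) = Π_{j≠i} (x - xⱼ)/(xᵢ - xⱼ)

L_0(5.0) = (5.0 - 6)/(3 - 6) = 0.333333
L_1(5.0) = (5.0 - 3)/(6 - 3) = 0.666667

P(5.0) = 0×L_0(5.0) + (-9)×L_1(5.0)
P(5.0) = -6.000000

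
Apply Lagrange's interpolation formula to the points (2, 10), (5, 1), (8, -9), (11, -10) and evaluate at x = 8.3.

Lagrange interpolation formula:
P(x) = Σ yᵢ × Lᵢ(x)
where Lᵢ(x) = Π_{j≠i} (x - xⱼ)/(xᵢ - xⱼ)

L_0(8.3) = (8.3 - 5)/(2 - 5) × (8.3 - 8)/(2 - 8) × (8.3 - 11)/(2 - 11) = 0.016500
L_1(8.3) = (8.3 - 2)/(5 - 2) × (8.3 - 8)/(5 - 8) × (8.3 - 11)/(5 - 11) = -0.094500
L_2(8.3) = (8.3 - 2)/(8 - 2) × (8.3 - 5)/(8 - 5) × (8.3 - 11)/(8 - 11) = 1.039500
L_3(8.3) = (8.3 - 2)/(11 - 2) × (8.3 - 5)/(11 - 5) × (8.3 - 8)/(11 - 8) = 0.038500

P(8.3) = 10×L_0(8.3) + 1×L_1(8.3) + (-9)×L_2(8.3) + (-10)×L_3(8.3)
P(8.3) = -9.670000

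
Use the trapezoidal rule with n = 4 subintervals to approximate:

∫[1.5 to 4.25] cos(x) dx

f(x) = cos(x)
a = 1.5, b = 4.25, n = 4
h = (b - a)/n = 0.687500

Trapezoidal rule: (h/2)[f(x₀) + 2f(x₁) + 2f(x₂) + ... + f(xₙ)]

x_0 = 1.5000, f(x_0) = 0.070737, coefficient = 1
x_1 = 2.1875, f(x_1) = -0.578349, coefficient = 2
x_2 = 2.8750, f(x_2) = -0.964674, coefficient = 2
x_3 = 3.5625, f(x_3) = -0.912719, coefficient = 2
x_4 = 4.2500, f(x_4) = -0.446087, coefficient = 1

I ≈ (0.687500/2) × -5.286834 = -1.817349
Exact value: -1.892484
Error: 0.075135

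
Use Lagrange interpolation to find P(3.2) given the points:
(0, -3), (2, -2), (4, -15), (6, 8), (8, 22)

Lagrange interpolation formula:
P(x) = Σ yᵢ × Lᵢ(x)
where Lᵢ(x) = Π_{j≠i} (x - xⱼ)/(xᵢ - xⱼ)

L_0(3.2) = (3.2 - 2)/(0 - 2) × (3.2 - 4)/(0 - 4) × (3.2 - 6)/(0 - 6) × (3.2 - 8)/(0 - 8) = -0.033600
L_1(3.2) = (3.2 - 0)/(2 - 0) × (3.2 - 4)/(2 - 4) × (3.2 - 6)/(2 - 6) × (3.2 - 8)/(2 - 8) = 0.358400
L_2(3.2) = (3.2 - 0)/(4 - 0) × (3.2 - 2)/(4 - 2) × (3.2 - 6)/(4 - 6) × (3.2 - 8)/(4 - 8) = 0.806400
L_3(3.2) = (3.2 - 0)/(6 - 0) × (3.2 - 2)/(6 - 2) × (3.2 - 4)/(6 - 4) × (3.2 - 8)/(6 - 8) = -0.153600
L_4(3.2) = (3.2 - 0)/(8 - 0) × (3.2 - 2)/(8 - 2) × (3.2 - 4)/(8 - 4) × (3.2 - 6)/(8 - 6) = 0.022400

P(3.2) = (-3)×L_0(3.2) + (-2)×L_1(3.2) + (-15)×L_2(3.2) + 8×L_3(3.2) + 22×L_4(3.2)
P(3.2) = -13.448000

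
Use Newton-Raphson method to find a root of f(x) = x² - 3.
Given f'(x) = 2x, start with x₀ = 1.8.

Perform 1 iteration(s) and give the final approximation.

f(x) = x² - 3
f'(x) = 2x
x₀ = 1.8

Newton-Raphson formula: x_{n+1} = x_n - f(x_n)/f'(x_n)

Iteration 1:
  f(1.800000) = 0.240000
  f'(1.800000) = 3.600000
  x_1 = 1.800000 - 0.240000/3.600000 = 1.733333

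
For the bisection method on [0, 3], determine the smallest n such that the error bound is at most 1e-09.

We need (b-a)/2^n ≤ 1e-09
(3 - 0)/2^n ≤ 1e-09
3/2^n ≤ 1e-09
2^n ≥ 3000000000
n ≥ log₂(3000000000) = 31.48
n ≥ 32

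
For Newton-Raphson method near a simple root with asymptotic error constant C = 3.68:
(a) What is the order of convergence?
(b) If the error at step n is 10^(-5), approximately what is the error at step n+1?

(a) Newton-Raphson has quadratic (order 2) convergence near simple roots.
    This means |e_{n+1}| ≈ C|e_n|².

(b) With |e_n| = 10^(-5) and C = 3.68:
    |e_{n+1}| ≈ 3.68 × (10^(-5))² = 3.68 × 10^(-10)

(a) 2 (quadratic); (b) |e_{n+1}| ≈ 3.680e-10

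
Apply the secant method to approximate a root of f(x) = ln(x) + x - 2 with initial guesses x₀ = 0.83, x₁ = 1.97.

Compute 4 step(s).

f(x) = ln(x) + x - 2
x₀ = 0.83, x₁ = 1.97

Secant formula: x_{n+1} = x_n - f(x_n)(x_n - x_{n-1})/(f(x_n) - f(x_{n-1}))

Iteration 1:
  f(0.830000) = -1.356330
  f(1.970000) = 0.648034
  x_2 = 1.970000 - 0.648034×(1.970000 - 0.830000)/(0.648034 - (-1.356330))
       = 1.601425
Iteration 2:
  f(1.970000) = 0.648034
  f(1.601425) = 0.072319
  x_3 = 1.601425 - 0.072319×(1.601425 - 1.970000)/(0.072319 - 0.648034)
       = 1.555126
Iteration 3:
  f(1.601425) = 0.072319
  f(1.555126) = -0.003317
  x_4 = 1.555126 - (-0.003317)×(1.555126 - 1.601425)/(-0.003317 - 0.072319)
       = 1.557157
Iteration 4:
  f(1.555126) = -0.003317
  f(1.557157) = 0.000018
  x_5 = 1.557157 - 0.000018×(1.557157 - 1.555126)/(0.000018 - (-0.003317))
       = 1.557146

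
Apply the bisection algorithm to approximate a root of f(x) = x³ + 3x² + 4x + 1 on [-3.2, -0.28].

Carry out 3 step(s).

f(x) = x³ + 3x² + 4x + 1
Initial interval: [-3.2, -0.28]

Iteration 1:
  c_1 = (-3.200000 + (-0.280000))/2 = -1.740000
  f(c_1) = f(-1.740000) = -2.145224
  f(a) × f(c) ≥ 0, new interval: [-1.740000, -0.280000]
Iteration 2:
  c_2 = (-1.740000 + (-0.280000))/2 = -1.010000
  f(c_2) = f(-1.010000) = -1.010001
  f(a) × f(c) ≥ 0, new interval: [-1.010000, -0.280000]
Iteration 3:
  c_3 = (-1.010000 + (-0.280000))/2 = -0.645000
  f(c_3) = f(-0.645000) = -0.600261
  f(a) × f(c) ≥ 0, new interval: [-0.645000, -0.280000]

After 3 iteration(s), the approximation is c_3 = -0.645000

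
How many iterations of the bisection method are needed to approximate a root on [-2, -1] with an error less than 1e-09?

We need (b-a)/2^n ≤ 1e-09
(-1 - (-2))/2^n ≤ 1e-09
1/2^n ≤ 1e-09
2^n ≥ 1000000000
n ≥ log₂(1000000000) = 29.90
n ≥ 30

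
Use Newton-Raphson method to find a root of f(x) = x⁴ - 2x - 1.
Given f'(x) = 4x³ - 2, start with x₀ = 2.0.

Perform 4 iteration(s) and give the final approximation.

f(x) = x⁴ - 2x - 1
f'(x) = 4x³ - 2
x₀ = 2.0

Newton-Raphson formula: x_{n+1} = x_n - f(x_n)/f'(x_n)

Iteration 1:
  f(2.000000) = 11.000000
  f'(2.000000) = 30.000000
  x_1 = 2.000000 - 11.000000/30.000000 = 1.633333
Iteration 2:
  f(1.633333) = 2.850372
  f'(1.633333) = 15.429481
  x_2 = 1.633333 - 2.850372/15.429481 = 1.448598
Iteration 3:
  f(1.448598) = 0.506238
  f'(1.448598) = 10.159160
  x_3 = 1.448598 - 0.506238/10.159160 = 1.398767
Iteration 4:
  f(1.398767) = 0.030553
  f'(1.398767) = 8.947032
  x_4 = 1.398767 - 0.030553/8.947032 = 1.395352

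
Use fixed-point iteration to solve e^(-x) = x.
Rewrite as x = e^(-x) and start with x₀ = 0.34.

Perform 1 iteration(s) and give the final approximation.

Equation: e^(-x) = x
Fixed-point form: x = e^(-x)
x₀ = 0.34

x_1 = g(0.340000) = 0.711770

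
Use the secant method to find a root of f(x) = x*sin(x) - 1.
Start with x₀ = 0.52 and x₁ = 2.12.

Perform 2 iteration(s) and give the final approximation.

f(x) = x*sin(x) - 1
x₀ = 0.52, x₁ = 2.12

Secant formula: x_{n+1} = x_n - f(x_n)(x_n - x_{n-1})/(f(x_n) - f(x_{n-1}))

Iteration 1:
  f(0.520000) = -0.741622
  f(2.120000) = 0.808234
  x_2 = 2.120000 - 0.808234×(2.120000 - 0.520000)/(0.808234 - (-0.741622))
       = 1.285617
Iteration 2:
  f(2.120000) = 0.808234
  f(1.285617) = 0.233692
  x_3 = 1.285617 - 0.233692×(1.285617 - 2.120000)/(0.233692 - 0.808234)
       = 0.946235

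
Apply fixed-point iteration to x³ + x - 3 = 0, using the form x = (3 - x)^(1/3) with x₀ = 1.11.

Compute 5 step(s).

Equation: x³ + x - 3 = 0
Fixed-point form: x = (3 - x)^(1/3)
x₀ = 1.11

x_1 = g(1.110000) = 1.236386
x_2 = g(1.236386) = 1.208188
x_3 = g(1.208188) = 1.214593
x_4 = g(1.214593) = 1.213144
x_5 = g(1.213144) = 1.213472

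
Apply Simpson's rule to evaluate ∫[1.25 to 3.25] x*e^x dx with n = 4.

f(x) = x*e^x
a = 1.25, b = 3.25, n = 4
h = (b - a)/n = 0.500000

Simpson's rule: (h/3)[f(x₀) + 4f(x₁) + 2f(x₂) + ... + f(xₙ)]

x_0 = 1.2500, f(x_0) = 4.362929, coefficient = 1
x_1 = 1.7500, f(x_1) = 10.070555, coefficient = 4
x_2 = 2.2500, f(x_2) = 21.347406, coefficient = 2
x_3 = 2.7500, f(x_3) = 43.017238, coefficient = 4
x_4 = 3.2500, f(x_4) = 83.818605, coefficient = 1

I ≈ (0.500000/3) × 343.227514 = 57.204586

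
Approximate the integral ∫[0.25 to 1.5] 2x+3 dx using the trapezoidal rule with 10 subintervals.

f(x) = 2x+3
a = 0.25, b = 1.5, n = 10
h = (b - a)/n = 0.125000

Trapezoidal rule: (h/2)[f(x₀) + 2f(x₁) + 2f(x₂) + ... + f(xₙ)]

x_0 = 0.2500, f(x_0) = 3.500000, coefficient = 1
x_1 = 0.3750, f(x_1) = 3.750000, coefficient = 2
x_2 = 0.5000, f(x_2) = 4.000000, coefficient = 2
x_3 = 0.6250, f(x_3) = 4.250000, coefficient = 2
x_4 = 0.7500, f(x_4) = 4.500000, coefficient = 2
x_5 = 0.8750, f(x_5) = 4.750000, coefficient = 2
x_6 = 1.0000, f(x_6) = 5.000000, coefficient = 2
x_7 = 1.1250, f(x_7) = 5.250000, coefficient = 2
x_8 = 1.2500, f(x_8) = 5.500000, coefficient = 2
x_9 = 1.3750, f(x_9) = 5.750000, coefficient = 2
x_10 = 1.5000, f(x_10) = 6.000000, coefficient = 1

I ≈ (0.125000/2) × 95.000000 = 5.937500
Exact value: 5.937500
Error: 0.000000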